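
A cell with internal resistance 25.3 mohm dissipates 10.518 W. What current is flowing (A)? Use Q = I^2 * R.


Convert: R = 25.3 mohm = 0.0253 ohm
I = sqrt(Q / R) = sqrt(10.518 / 0.0253) = sqrt(415.73) = 20.39 A

20.39 A


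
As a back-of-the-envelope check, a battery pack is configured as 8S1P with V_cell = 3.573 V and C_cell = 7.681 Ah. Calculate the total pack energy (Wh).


V_pack = 8 * 3.573 = 28.584 V
C_pack = 1 * 7.681 = 7.681 Ah
E = V_pack * C_pack = 28.584 * 7.681 = 219.6 Wh

219.6 Wh


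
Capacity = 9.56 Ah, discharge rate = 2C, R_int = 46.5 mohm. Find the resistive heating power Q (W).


Convert: R = 46.5 mohm = 0.0465 ohm
Step 1: I = C_rate * capacity = 2 * 9.56 = 19.12 A
Step 2: Q = I^2 * R = 19.12^2 * 0.0465 = 365.57 * 0.0465 = 17.00 W

17.00 W


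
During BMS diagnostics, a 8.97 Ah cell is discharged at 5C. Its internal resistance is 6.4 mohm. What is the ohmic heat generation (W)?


Convert: R = 6.4 mohm = 0.0064 ohm
Step 1: I = C_rate * capacity = 5 * 8.97 = 44.85 A
Step 2: Q = I^2 * R = 44.85^2 * 0.0064 = 2011.5 * 0.0064 = 12.87 W

12.87 W


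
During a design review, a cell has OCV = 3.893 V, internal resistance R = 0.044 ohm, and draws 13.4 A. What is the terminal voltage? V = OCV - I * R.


IR drop = 13.4 * 0.044 = 0.5896 V
V = 3.893 - 0.5896 = 3.303 V

3.303 V


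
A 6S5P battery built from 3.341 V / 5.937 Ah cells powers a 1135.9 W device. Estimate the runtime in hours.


Step 1: E_pack = Ns * V_cell * Np * C_cell = 6 * 3.341 * 5 * 5.937 = 595.07 Wh
Step 2: t = E_pack / P = 595.07 / 1135.9 = 0.5239 hr

0.5239 hr


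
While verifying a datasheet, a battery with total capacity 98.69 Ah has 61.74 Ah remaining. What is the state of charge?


SOC = (remaining / total) * 100 = (61.74 / 98.69) * 100 = 62.56%

62.56%


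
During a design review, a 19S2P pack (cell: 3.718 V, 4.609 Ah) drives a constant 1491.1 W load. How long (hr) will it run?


Step 1: E_pack = Ns * V_cell * Np * C_cell = 19 * 3.718 * 2 * 4.609 = 651.18 Wh
Step 2: t = E_pack / P = 651.18 / 1491.1 = 0.4367 hr

0.4367 hr


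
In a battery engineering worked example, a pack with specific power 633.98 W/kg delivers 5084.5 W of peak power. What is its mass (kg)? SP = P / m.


m = P / SP = 5084.5 / 633.98 = 8.020 kg

8.020 kg


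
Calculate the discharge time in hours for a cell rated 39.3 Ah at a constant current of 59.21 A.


Runtime = 39.3 Ah / 59.21 A = 0.6637 hr

0.6637 hr


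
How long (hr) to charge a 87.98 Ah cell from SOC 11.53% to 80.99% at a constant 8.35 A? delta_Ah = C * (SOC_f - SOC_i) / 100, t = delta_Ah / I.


delta_Ah = 87.98 * (80.99 - 11.53) / 100 = 61.111 Ah
t = delta_Ah / I = 61.111 / 8.35 = 7.319 hr

7.319 hr


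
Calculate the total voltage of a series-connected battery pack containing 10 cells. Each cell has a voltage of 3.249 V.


Series voltages add: 10 * 3.249 V = 32.49 V

32.49 V


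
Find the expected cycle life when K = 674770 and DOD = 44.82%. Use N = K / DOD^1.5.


DOD^1.5 = 300.06
N = K / DOD^1.5 = 674770 / 300.06 = 2249

2249 cycles


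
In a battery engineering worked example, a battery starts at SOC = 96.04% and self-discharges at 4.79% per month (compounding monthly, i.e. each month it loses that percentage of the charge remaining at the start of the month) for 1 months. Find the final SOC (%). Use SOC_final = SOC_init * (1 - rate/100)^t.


decay = (1 - 4.79/100)^1 = 0.9521
SOC_final = 96.04 * 0.9521 = 91.44%

91.44%


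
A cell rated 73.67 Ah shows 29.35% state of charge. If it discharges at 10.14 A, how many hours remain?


Step 1: remaining = SOC/100 * C_total = 29.35/100 * 73.67 = 21.622 Ah
Step 2: t = remaining / I = 21.622 / 10.14 = 2.132 hr

2.132 hr


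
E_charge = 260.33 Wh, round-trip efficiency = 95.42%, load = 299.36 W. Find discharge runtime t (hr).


Step 1: E_discharge = eta/100 * E_charge = 95.42/100 * 260.33 = 248.41 Wh
Step 2: t = E_discharge / P = 248.41 / 299.36 = 0.8298 hr

0.8298 hr


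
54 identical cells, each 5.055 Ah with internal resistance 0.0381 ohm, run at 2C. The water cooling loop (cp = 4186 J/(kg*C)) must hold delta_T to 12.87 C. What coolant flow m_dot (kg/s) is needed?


Step 1: I = 2 * 5.055 = 10.11 A
Step 2: Q_cell = I^2 * R = 10.11^2 * 0.0381 = 3.8943 W
Step 3: Q_total = 54 * 3.8943 = 210.29 W
Step 4: m_dot = Q_total / (cp * dT) = 210.29 / (4186 * 12.87) = 0.003903 kg/s

0.003903 kg/s


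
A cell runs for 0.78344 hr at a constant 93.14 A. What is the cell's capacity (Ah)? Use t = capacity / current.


C = I * t = 93.14 * 0.78344 = 72.97 Ah

72.97 Ah


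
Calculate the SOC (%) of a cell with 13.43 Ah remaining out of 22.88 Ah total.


SOC = (remaining / total) * 100 = (13.43 / 22.88) * 100 = 58.70%

58.70%


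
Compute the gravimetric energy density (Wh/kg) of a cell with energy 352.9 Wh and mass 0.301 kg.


Specific energy = 352.9 Wh / 0.301 kg = 1172 Wh/kg

1172 Wh/kg


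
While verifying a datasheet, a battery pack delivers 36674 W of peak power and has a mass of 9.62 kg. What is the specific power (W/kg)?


Specific power = 36674 W / 9.62 kg = 3812 W/kg

3812 W/kg


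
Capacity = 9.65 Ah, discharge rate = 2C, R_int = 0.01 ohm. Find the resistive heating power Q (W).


Step 1: I = C_rate * capacity = 2 * 9.65 = 19.3 A
Step 2: Q = I^2 * R = 19.3^2 * 0.01 = 372.49 * 0.01 = 3.725 W

3.725 W


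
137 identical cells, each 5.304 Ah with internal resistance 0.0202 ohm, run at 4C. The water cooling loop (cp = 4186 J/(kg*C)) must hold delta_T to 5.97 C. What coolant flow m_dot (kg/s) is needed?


Step 1: I = 4 * 5.304 = 21.216 A
Step 2: Q_cell = I^2 * R = 21.216^2 * 0.0202 = 9.0924 W
Step 3: Q_total = 137 * 9.0924 = 1245.7 W
Step 4: m_dot = Q_total / (cp * dT) = 1245.7 / (4186 * 5.97) = 0.04985 kg/s

0.04985 kg/s


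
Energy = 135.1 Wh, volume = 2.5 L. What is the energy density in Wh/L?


ED = E / V = 135.1 / 2.5 = 54.04 Wh/L

54.04 Wh/L


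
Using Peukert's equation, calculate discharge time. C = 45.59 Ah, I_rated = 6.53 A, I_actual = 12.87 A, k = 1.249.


Step 1: t_rated = C / I_rated = 45.59 / 6.53 = 6.9816 hr
Step 2: ratio = 6.53 / 12.87 = 0.50738
Step 3: ratio^k = 0.50738^1.249 = 0.42851
Step 4: t = t_rated * ratio^k = 6.9816 * 0.42851 = 2.992 hr

2.992 hr


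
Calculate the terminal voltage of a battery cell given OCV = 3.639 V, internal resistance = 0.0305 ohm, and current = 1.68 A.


V = OCV - I*R = 3.639 - 1.68 * 0.0305 = 3.588 V

3.588 V


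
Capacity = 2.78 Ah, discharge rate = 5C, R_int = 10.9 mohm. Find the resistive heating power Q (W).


Convert: R = 10.9 mohm = 0.0109 ohm
Step 1: I = C_rate * capacity = 5 * 2.78 = 13.9 A
Step 2: Q = I^2 * R = 13.9^2 * 0.0109 = 193.21 * 0.0109 = 2.106 W

2.106 W


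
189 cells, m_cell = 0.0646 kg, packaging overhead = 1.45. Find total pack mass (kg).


m_pack = n * m_cell * overhead = 189 * 0.0646 * 1.45 = 17.70 kg

17.70 kg


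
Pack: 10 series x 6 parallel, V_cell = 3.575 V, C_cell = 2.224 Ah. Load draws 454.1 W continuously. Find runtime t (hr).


Step 1: E_pack = Ns * V_cell * Np * C_cell = 10 * 3.575 * 6 * 2.224 = 477.05 Wh
Step 2: t = E_pack / P = 477.05 / 454.1 = 1.051 hr

1.051 hr


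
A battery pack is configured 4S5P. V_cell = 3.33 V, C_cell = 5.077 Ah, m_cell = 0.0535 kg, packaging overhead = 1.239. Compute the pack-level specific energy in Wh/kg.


Step 1: V_pack = 4 * 3.33 = 13.32 V
Step 2: C_pack = 5 * 5.077 = 25.385 Ah
Step 3: E_pack = V_pack * C_pack = 13.32 * 25.385 = 338.13 Wh
Step 4: m_pack = 4 * 5 * 0.0535 * 1.239 = 1.3257 kg
Step 5: ED = E_pack / m_pack = 338.13 / 1.3257 = 255.1 Wh/kg

255.1 Wh/kg


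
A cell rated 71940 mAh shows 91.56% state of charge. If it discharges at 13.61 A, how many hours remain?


Convert: C_total = 71940 mAh = 71.94 Ah
Step 1: remaining = SOC/100 * C_total = 91.56/100 * 71.94 = 65.868 Ah
Step 2: t = remaining / I = 65.868 / 13.61 = 4.840 hr

4.840 hr


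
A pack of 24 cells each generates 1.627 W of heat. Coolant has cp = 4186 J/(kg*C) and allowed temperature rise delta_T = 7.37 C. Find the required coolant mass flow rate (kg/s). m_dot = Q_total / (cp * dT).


Step 1: Total heat Q = 24 * 1.627 W = 39.048 W
Step 2: denom = cp * dT = 4186 * 7.37 = 30851
Step 3: m_dot = 39.048 / 30851 = 0.001266 kg/s

0.001266 kg/s


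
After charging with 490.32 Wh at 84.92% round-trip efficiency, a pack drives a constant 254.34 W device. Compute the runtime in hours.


Step 1: E_discharge = eta/100 * E_charge = 84.92/100 * 490.32 = 416.38 Wh
Step 2: t = E_discharge / P = 416.38 / 254.34 = 1.637 hr

1.637 hr


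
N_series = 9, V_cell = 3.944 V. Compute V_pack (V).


With 9 cells in series at 3.944 V each, V_pack = 35.496 V

35.496 V


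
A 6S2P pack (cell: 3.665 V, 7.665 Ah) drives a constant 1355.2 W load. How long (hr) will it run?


Step 1: E_pack = Ns * V_cell * Np * C_cell = 6 * 3.665 * 2 * 7.665 = 337.11 Wh
Step 2: t = E_pack / P = 337.11 / 1355.2 = 0.2488 hr

0.2488 hr


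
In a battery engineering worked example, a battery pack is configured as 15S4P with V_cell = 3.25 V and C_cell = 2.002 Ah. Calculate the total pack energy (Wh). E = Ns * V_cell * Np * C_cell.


V_pack = 15 * 3.25 = 48.75 V
C_pack = 4 * 2.002 = 8.008 Ah
E = V_pack * C_pack = 48.75 * 8.008 = 390.4 Wh

390.4 Wh


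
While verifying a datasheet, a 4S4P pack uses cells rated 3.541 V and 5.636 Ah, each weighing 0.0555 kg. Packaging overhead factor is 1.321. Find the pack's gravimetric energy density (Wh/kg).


Step 1: V_pack = 4 * 3.541 = 14.164 V
Step 2: C_pack = 4 * 5.636 = 22.544 Ah
Step 3: E_pack = V_pack * C_pack = 14.164 * 22.544 = 319.31 Wh
Step 4: m_pack = 4 * 4 * 0.0555 * 1.321 = 1.173 kg
Step 5: ED = E_pack / m_pack = 319.31 / 1.173 = 272.2 Wh/kg

272.2 Wh/kg


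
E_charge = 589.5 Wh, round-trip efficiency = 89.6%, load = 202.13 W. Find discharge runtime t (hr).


Step 1: E_discharge = eta/100 * E_charge = 89.6/100 * 589.5 = 528.19 Wh
Step 2: t = E_discharge / P = 528.19 / 202.13 = 2.613 hr

2.613 hr


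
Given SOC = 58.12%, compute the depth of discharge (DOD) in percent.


DOD = 100 - SOC = 100 - 58.12 = 41.88%

41.88%


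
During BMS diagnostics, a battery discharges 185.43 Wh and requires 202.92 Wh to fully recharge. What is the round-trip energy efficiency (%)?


eta_e = E_dis / E_chg * 100 = 185.43 / 202.92 * 100 = 91.38%

91.38%


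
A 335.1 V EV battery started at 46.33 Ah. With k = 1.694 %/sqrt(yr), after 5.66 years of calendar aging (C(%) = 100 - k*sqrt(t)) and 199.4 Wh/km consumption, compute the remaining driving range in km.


Step 1: capacity retention = 100 - 1.694 * sqrt(5.66) = 100 - 1.694 * 2.3791 = 95.97%
Step 2: C_now = 46.33 * 95.97/100 = 44.463 Ah
Step 3: E_pack = V * C_now = 335.1 * 44.463 = 14900 Wh
Step 4: range = E_pack / consumption = 14900 / 199.4 = 74.72 km

74.72 km


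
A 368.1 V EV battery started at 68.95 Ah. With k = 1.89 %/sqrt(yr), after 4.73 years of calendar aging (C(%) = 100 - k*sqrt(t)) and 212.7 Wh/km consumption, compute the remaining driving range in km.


Step 1: capacity retention = 100 - 1.89 * sqrt(4.73) = 100 - 1.89 * 2.1749 = 95.889%
Step 2: C_now = 68.95 * 95.889/100 = 66.115 Ah
Step 3: E_pack = V * C_now = 368.1 * 66.115 = 24337 Wh
Step 4: range = E_pack / consumption = 24337 / 212.7 = 114.4 km

114.4 km


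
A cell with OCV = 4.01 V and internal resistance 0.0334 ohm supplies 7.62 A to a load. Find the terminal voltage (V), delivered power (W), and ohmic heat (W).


Step 1: V_terminal = OCV - I*R = 4.01 - 7.62 * 0.0334 = 3.7555 V
Step 2: P_out = V_terminal * I = 3.7555 * 7.62 = 28.62 W
Step 3: Q = I^2 * R = 7.62^2 * 0.0334 = 1.939 W

V=3.7555 V, P=28.62 W, Q=1.939 W


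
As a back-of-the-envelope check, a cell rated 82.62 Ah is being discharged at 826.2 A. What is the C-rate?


Rearranging: C_rate = 826.2 / 82.62 = 10C

10C


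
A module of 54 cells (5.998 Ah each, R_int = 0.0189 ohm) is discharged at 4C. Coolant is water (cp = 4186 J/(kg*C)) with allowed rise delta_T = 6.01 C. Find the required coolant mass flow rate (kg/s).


Step 1: I = 4 * 5.998 = 23.992 A
Step 2: Q_cell = I^2 * R = 23.992^2 * 0.0189 = 10.879 W
Step 3: Q_total = 54 * 10.879 = 587.47 W
Step 4: m_dot = Q_total / (cp * dT) = 587.47 / (4186 * 6.01) = 0.02335 kg/s

0.02335 kg/s


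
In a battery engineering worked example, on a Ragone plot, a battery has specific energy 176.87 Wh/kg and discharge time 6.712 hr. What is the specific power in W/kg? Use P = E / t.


P_specific = E / t = 176.87 / 6.712 = 26.35 W/kg

26.35 W/kg


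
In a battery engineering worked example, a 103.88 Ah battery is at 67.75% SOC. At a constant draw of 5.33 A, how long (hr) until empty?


Step 1: remaining = SOC/100 * C_total = 67.75/100 * 103.88 = 70.379 Ah
Step 2: t = remaining / I = 70.379 / 5.33 = 13.20 hr

13.20 hr


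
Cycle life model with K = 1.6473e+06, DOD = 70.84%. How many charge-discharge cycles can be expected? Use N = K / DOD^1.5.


Step 1: DOD^1.5 = 70.84^1.5 = 596.24
Step 2: N = 1.6473e+06 / 596.24 = 2763 cycles

2763 cycles


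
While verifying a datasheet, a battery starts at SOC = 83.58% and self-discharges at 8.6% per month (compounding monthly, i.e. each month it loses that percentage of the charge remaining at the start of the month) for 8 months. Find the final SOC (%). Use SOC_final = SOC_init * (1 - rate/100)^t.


decay = (1 - 8.6/100)^8 = 0.48705
SOC_final = 83.58 * 0.48705 = 40.71%

40.71%


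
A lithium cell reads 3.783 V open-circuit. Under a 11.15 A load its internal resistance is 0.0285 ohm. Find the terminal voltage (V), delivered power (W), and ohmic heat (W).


Step 1: V_terminal = OCV - I*R = 3.783 - 11.15 * 0.0285 = 3.4652 V
Step 2: P_out = V_terminal * I = 3.4652 * 11.15 = 38.64 W
Step 3: Q = I^2 * R = 11.15^2 * 0.0285 = 3.543 W

V=3.4652 V, P=38.64 W, Q=3.543 W


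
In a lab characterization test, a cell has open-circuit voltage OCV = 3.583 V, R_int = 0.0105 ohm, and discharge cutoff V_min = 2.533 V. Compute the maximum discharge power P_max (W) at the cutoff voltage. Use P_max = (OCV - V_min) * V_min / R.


dV = OCV - V_min = 1.05 V (so I_max = dV / R)
P_max = dV * V_min / R = 1.05 * 2.533 / 0.0105 = 253.3 W

253.3 W


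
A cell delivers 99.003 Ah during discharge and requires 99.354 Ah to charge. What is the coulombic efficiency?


eta_c = Q_dis / Q_chg * 100 = 99.003 / 99.354 * 100 = 99.65%

99.65%


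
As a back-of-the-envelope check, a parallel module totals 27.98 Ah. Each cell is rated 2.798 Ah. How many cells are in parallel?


n = C_total / C_cell = 27.98 / 2.798 = 10

10


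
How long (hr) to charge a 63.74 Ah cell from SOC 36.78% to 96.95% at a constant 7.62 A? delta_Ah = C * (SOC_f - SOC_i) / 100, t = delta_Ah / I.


Step 1: dSOC = 96.95% - 36.78% = 60.17%
Step 2: delta_Ah = 63.74 * 60.17 / 100 = 38.352 Ah
Step 3: t = 38.352 / 7.62 = 5.033 hr

5.033 hr


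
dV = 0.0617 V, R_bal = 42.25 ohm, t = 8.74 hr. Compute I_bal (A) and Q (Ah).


I_bal = dV / R = 0.0617 / 42.25 = 0.0014604 A
Q = I_bal * t = 0.0014604 * 8.74 = 0.01276 Ah

I=0.0014604 A, Q=0.01276 Ah


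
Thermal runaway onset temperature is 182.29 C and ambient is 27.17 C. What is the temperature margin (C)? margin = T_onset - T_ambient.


margin = T_onset - T_ambient = 182.29 - 27.17 = 155.12 C

155.12 C


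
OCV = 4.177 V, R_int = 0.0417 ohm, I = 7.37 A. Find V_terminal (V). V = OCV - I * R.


IR drop = 7.37 * 0.0417 = 0.30733 V
V = 4.177 - 0.30733 = 3.870 V

3.870 V


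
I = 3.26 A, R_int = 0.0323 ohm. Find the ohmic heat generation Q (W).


I^2 = 10.628
Q = 10.628 * 0.0323 = 0.3433 W

0.3433 W


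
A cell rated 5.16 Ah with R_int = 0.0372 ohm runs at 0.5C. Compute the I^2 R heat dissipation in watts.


Step 1: I = C_rate * capacity = 0.5 * 5.16 = 2.58 A
Step 2: Q = I^2 * R = 2.58^2 * 0.0372 = 6.6564 * 0.0372 = 0.2476 W

0.2476 W


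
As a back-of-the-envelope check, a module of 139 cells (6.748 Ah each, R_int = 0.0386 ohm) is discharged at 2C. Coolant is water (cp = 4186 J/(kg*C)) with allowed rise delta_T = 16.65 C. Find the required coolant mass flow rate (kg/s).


Step 1: I = 2 * 6.748 = 13.496 A
Step 2: Q_cell = I^2 * R = 13.496^2 * 0.0386 = 7.0307 W
Step 3: Q_total = 139 * 7.0307 = 977.27 W
Step 4: m_dot = Q_total / (cp * dT) = 977.27 / (4186 * 16.65) = 0.01402 kg/s

0.01402 kg/s


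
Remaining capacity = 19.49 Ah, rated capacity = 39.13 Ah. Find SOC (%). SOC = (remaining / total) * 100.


SOC = (remaining / total) * 100 = (19.49 / 39.13) * 100 = 49.81%

49.81%


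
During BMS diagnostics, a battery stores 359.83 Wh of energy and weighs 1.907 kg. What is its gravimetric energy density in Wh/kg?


Specific energy = 359.83 Wh / 1.907 kg = 188.7 Wh/kg

188.7 Wh/kg


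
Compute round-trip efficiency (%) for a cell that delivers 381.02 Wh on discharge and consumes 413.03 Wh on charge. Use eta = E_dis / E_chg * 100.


eta_e = E_dis / E_chg * 100 = 381.02 / 413.03 * 100 = 92.25%

92.25%


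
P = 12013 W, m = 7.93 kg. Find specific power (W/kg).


SP = P / m = 12013 / 7.93 = 1515 W/kg

1515 W/kg


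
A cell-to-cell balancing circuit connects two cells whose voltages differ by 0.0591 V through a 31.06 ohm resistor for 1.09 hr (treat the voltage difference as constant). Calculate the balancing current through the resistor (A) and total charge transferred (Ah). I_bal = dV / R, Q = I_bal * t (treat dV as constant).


First, Ohm's law: I_bal = 0.0591 V / 31.06 ohm = 0.0019028 A
Then Q = I * t = 0.0019028 A * 1.09 hr = 0.002074 Ah

I=0.0019028 A, Q=0.002074 Ah


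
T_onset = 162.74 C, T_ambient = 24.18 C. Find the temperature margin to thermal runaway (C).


Safety margin = 162.74 C - 24.18 C = 138.56 C

138.56 C


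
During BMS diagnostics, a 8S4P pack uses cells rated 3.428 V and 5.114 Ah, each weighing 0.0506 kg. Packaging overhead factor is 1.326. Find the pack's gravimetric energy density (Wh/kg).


Step 1: V_pack = 8 * 3.428 = 27.424 V
Step 2: C_pack = 4 * 5.114 = 20.456 Ah
Step 3: E_pack = V_pack * C_pack = 27.424 * 20.456 = 560.99 Wh
Step 4: m_pack = 8 * 4 * 0.0506 * 1.326 = 2.1471 kg
Step 5: ED = E_pack / m_pack = 560.99 / 2.1471 = 261.3 Wh/kg

261.3 Wh/kg


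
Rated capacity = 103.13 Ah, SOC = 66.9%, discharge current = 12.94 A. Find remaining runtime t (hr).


Step 1: remaining = SOC/100 * C_total = 66.9/100 * 103.13 = 68.994 Ah
Step 2: t = remaining / I = 68.994 / 12.94 = 5.332 hr

5.332 hr


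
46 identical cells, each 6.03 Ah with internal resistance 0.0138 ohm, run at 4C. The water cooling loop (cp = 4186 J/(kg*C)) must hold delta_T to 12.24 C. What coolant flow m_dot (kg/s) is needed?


Step 1: I = 4 * 6.03 = 24.12 A
Step 2: Q_cell = I^2 * R = 24.12^2 * 0.0138 = 8.0285 W
Step 3: Q_total = 46 * 8.0285 = 369.31 W
Step 4: m_dot = Q_total / (cp * dT) = 369.31 / (4186 * 12.24) = 0.007208 kg/s

0.007208 kg/s


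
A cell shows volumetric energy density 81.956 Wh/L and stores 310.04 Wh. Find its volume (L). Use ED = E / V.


V = E / ED = 310.04 / 81.956 = 3.783 L

3.783 L


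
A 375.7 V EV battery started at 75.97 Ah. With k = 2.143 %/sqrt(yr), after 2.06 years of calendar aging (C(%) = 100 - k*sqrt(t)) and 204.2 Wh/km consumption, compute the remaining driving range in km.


Step 1: capacity retention = 100 - 2.143 * sqrt(2.06) = 100 - 2.143 * 1.4353 = 96.924%
Step 2: C_now = 75.97 * 96.924/100 = 73.633 Ah
Step 3: E_pack = V * C_now = 375.7 * 73.633 = 27664 Wh
Step 4: range = E_pack / consumption = 27664 / 204.2 = 135.5 km

135.5 km


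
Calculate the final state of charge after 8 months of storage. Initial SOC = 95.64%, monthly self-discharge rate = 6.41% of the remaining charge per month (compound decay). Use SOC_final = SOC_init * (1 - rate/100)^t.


Monthly retention factor = 1 - 6.41/100 = 0.9359
Over 8 months: factor^8 = 0.58862
SOC_final = 95.64 * 0.58862 = 56.30%

56.30%


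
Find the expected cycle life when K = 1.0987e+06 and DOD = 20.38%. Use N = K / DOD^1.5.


Step 1: DOD^1.5 = 20.38^1.5 = 92.004
Step 2: N = 1.0987e+06 / 92.004 = 11940 cycles

11940 cycles


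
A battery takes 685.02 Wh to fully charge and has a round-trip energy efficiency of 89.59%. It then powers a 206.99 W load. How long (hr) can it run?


Step 1: E_discharge = eta/100 * E_charge = 89.59/100 * 685.02 = 613.71 Wh
Step 2: t = E_discharge / P = 613.71 / 206.99 = 2.965 hr

2.965 hr


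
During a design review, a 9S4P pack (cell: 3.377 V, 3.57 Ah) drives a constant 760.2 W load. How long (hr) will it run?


Step 1: E_pack = Ns * V_cell * Np * C_cell = 9 * 3.377 * 4 * 3.57 = 434.01 Wh
Step 2: t = E_pack / P = 434.01 / 760.2 = 0.5709 hr

0.5709 hr


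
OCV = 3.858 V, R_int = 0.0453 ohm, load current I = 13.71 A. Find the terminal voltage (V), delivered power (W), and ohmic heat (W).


Step 1: V_terminal = OCV - I*R = 3.858 - 13.71 * 0.0453 = 3.2369 V
Step 2: P_out = V_terminal * I = 3.2369 * 13.71 = 44.38 W
Step 3: Q = I^2 * R = 13.71^2 * 0.0453 = 8.515 W

V=3.2369 V, P=44.38 W, Q=8.515 W


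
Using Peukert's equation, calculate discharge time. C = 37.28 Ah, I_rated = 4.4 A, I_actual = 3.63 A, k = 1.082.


Step 1: t_rated = C / I_rated = 37.28 / 4.4 = 8.4727 hr
Step 2: ratio = 4.4 / 3.63 = 1.2121
Step 3: ratio^k = 1.2121^1.082 = 1.2314
Step 4: t = t_rated * ratio^k = 8.4727 * 1.2314 = 10.43 hr

10.43 hr


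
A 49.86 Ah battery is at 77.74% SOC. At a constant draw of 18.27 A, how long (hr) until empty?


Step 1: remaining = SOC/100 * C_total = 77.74/100 * 49.86 = 38.761 Ah
Step 2: t = remaining / I = 38.761 / 18.27 = 2.122 hr

2.122 hr


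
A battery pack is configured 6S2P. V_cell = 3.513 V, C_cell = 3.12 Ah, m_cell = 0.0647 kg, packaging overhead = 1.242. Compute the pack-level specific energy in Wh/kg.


Step 1: V_pack = 6 * 3.513 = 21.078 V
Step 2: C_pack = 2 * 3.12 = 6.24 Ah
Step 3: E_pack = V_pack * C_pack = 21.078 * 6.24 = 131.53 Wh
Step 4: m_pack = 6 * 2 * 0.0647 * 1.242 = 0.96429 kg
Step 5: ED = E_pack / m_pack = 131.53 / 0.96429 = 136.4 Wh/kg

136.4 Wh/kg


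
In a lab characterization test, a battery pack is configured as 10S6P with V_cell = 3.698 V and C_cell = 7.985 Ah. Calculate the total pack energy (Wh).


E = Ns * Vcell * Np * Ccell = 10 * 3.698 * 6 * 7.985 = 1772 Wh

1772 Wh


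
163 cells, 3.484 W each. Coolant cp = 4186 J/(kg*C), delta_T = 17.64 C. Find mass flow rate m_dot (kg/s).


Q_total = 163 * 3.484 = 567.89 W
m_dot = Q_total / (cp * dT) = 567.89 / (4186 * 17.64) = 0.007691 kg/s

0.007691 kg/s


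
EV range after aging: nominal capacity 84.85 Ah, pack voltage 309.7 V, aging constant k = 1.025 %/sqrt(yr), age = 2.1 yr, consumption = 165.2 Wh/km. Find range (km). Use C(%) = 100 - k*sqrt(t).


Step 1: capacity retention = 100 - 1.025 * sqrt(2.1) = 100 - 1.025 * 1.4491 = 98.515%
Step 2: C_now = 84.85 * 98.515/100 = 83.59 Ah
Step 3: E_pack = V * C_now = 309.7 * 83.59 = 25888 Wh
Step 4: range = E_pack / consumption = 25888 / 165.2 = 156.7 km

156.7 km


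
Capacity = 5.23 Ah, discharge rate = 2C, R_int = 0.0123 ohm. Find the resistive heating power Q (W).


Step 1: I = C_rate * capacity = 2 * 5.23 = 10.46 A
Step 2: Q = I^2 * R = 10.46^2 * 0.0123 = 109.41 * 0.0123 = 1.346 W

1.346 W


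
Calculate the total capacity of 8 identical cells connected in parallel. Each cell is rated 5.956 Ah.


Parallel capacities add: 8 * 5.956 Ah = 47.648 Ah

47.648 Ah


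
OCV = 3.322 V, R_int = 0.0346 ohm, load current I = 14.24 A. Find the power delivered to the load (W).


Step 1: V_terminal = OCV - I*R = 3.322 - 14.24 * 0.0346 = 2.8293 V
Step 2: P_out = V_terminal * I = 2.8293 * 14.24 = 40.29 W

40.29 W


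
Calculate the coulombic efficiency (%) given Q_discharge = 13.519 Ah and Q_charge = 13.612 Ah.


Coulombic efficiency = 13.519/13.612 * 100% = 99.32%

99.32%


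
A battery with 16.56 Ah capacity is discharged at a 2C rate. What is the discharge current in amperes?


At 2C: I = 2 * 16.56 Ah = 33.12 A

33.12 A


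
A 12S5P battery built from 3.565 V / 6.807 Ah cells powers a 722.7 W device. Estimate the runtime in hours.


Step 1: E_pack = Ns * V_cell * Np * C_cell = 12 * 3.565 * 5 * 6.807 = 1456 Wh
Step 2: t = E_pack / P = 1456 / 722.7 = 2.015 hr

2.015 hr


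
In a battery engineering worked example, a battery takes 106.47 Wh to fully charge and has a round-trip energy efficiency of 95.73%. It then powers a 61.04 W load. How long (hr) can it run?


Step 1: E_discharge = eta/100 * E_charge = 95.73/100 * 106.47 = 101.92 Wh
Step 2: t = E_discharge / P = 101.92 / 61.04 = 1.670 hr

1.670 hr


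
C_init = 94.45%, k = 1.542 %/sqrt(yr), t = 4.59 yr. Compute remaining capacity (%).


sqrt(t) = sqrt(4.59) = 2.1424
C_final = 94.45 - 1.542 * 2.1424 = 91.15%

91.15%


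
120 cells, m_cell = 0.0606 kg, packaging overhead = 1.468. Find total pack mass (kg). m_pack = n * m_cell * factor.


m_pack = n * m_cell * overhead = 120 * 0.0606 * 1.468 = 10.68 kg

10.68 kg


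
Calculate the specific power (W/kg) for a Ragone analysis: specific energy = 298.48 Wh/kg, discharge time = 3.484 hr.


Specific power = 298.48 Wh/kg / 3.484 hr = 85.67 W/kg

85.67 W/kg


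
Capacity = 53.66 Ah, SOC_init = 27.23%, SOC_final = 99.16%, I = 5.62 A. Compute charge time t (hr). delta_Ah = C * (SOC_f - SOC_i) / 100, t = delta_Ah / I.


delta_Ah = 53.66 * (99.16 - 27.23) / 100 = 38.598 Ah
t = delta_Ah / I = 38.598 / 5.62 = 6.868 hr

6.868 hr


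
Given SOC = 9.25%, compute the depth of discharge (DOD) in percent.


Complement of SOC: DOD = 100% - 9.25% = 90.75%

90.75%


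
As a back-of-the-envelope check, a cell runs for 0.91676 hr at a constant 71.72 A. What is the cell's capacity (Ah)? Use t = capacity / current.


C = I * t = 71.72 * 0.91676 = 65.75 Ah

65.75 Ah


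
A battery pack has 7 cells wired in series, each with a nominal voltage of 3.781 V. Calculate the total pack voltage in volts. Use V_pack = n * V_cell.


Series voltages add: 7 * 3.781 V = 26.467 V

26.467 V


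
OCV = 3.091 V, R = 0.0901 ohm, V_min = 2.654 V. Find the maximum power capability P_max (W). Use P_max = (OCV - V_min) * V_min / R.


dV = OCV - V_min = 0.437 V (so I_max = dV / R)
P_max = dV * V_min / R = 0.437 * 2.654 / 0.0901 = 12.87 W

12.87 W


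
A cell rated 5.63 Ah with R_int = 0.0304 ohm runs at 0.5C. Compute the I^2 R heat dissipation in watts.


Step 1: I = C_rate * capacity = 0.5 * 5.63 = 2.815 A
Step 2: Q = I^2 * R = 2.815^2 * 0.0304 = 7.9242 * 0.0304 = 0.2409 W

0.2409 W


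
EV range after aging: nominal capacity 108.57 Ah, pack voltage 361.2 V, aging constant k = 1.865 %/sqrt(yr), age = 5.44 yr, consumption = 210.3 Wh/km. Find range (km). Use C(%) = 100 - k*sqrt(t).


Step 1: capacity retention = 100 - 1.865 * sqrt(5.44) = 100 - 1.865 * 2.3324 = 95.65%
Step 2: C_now = 108.57 * 95.65/100 = 103.85 Ah
Step 3: E_pack = V * C_now = 361.2 * 103.85 = 37511 Wh
Step 4: range = E_pack / consumption = 37511 / 210.3 = 178.4 km

178.4 km


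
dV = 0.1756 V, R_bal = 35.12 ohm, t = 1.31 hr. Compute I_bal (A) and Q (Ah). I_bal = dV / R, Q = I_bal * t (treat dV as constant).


First, Ohm's law: I_bal = 0.1756 V / 35.12 ohm = 0.005 A
Then Q = I * t = 0.005 A * 1.31 hr = 0.006550 Ah

I=0.005 A, Q=0.006550 Ah


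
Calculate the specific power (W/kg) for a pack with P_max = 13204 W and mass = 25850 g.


Convert: m = 25850 g = 25.85 kg
SP = P / m = 13204 / 25.85 = 510.8 W/kg

510.8 W/kg


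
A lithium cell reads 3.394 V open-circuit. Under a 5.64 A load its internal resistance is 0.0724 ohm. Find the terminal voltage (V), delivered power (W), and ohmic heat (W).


Step 1: V_terminal = OCV - I*R = 3.394 - 5.64 * 0.0724 = 2.9857 V
Step 2: P_out = V_terminal * I = 2.9857 * 5.64 = 16.84 W
Step 3: Q = I^2 * R = 5.64^2 * 0.0724 = 2.303 W

V=2.9857 V, P=16.84 W, Q=2.303 W


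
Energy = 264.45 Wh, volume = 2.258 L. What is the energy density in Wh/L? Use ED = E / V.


Volumetric ED = 264.45 Wh / 2.258 L = 117.1 Wh/L

117.1 Wh/L


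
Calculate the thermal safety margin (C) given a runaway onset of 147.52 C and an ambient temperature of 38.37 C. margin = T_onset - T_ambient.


margin = T_onset - T_ambient = 147.52 - 38.37 = 109.15 C

109.15 C


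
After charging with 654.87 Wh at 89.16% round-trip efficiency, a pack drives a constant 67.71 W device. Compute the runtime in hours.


Step 1: E_discharge = eta/100 * E_charge = 89.16/100 * 654.87 = 583.88 Wh
Step 2: t = E_discharge / P = 583.88 / 67.71 = 8.623 hr

8.623 hr


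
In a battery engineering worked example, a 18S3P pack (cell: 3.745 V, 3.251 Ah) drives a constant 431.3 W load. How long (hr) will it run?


Step 1: E_pack = Ns * V_cell * Np * C_cell = 18 * 3.745 * 3 * 3.251 = 657.45 Wh
Step 2: t = E_pack / P = 657.45 / 431.3 = 1.524 hr

1.524 hr


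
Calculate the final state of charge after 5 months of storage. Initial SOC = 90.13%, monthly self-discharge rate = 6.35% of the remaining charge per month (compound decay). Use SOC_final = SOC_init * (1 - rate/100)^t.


Monthly retention factor = 1 - 6.35/100 = 0.9365
Over 5 months: factor^5 = 0.72034
SOC_final = 90.13 * 0.72034 = 64.92%

64.92%


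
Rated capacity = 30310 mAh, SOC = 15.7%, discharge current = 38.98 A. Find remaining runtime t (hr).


Convert: C_total = 30310 mAh = 30.31 Ah
Step 1: remaining = SOC/100 * C_total = 15.7/100 * 30.31 = 4.7587 Ah
Step 2: t = remaining / I = 4.7587 / 38.98 = 0.1221 hr

0.1221 hr


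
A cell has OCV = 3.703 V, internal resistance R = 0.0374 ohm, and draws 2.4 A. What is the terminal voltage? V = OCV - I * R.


V = OCV - I*R = 3.703 - 2.4 * 0.0374 = 3.613 V

3.613 V


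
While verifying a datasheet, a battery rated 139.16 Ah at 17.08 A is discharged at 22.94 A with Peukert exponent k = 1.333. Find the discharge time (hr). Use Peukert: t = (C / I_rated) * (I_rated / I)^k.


Step 1: t_rated = C / I_rated = 139.16 / 17.08 = 8.1475 hr
Step 2: ratio = 17.08 / 22.94 = 0.74455
Step 3: ratio^k = 0.74455^1.333 = 0.67489
Step 4: t = t_rated * ratio^k = 8.1475 * 0.67489 = 5.499 hr

5.499 hr


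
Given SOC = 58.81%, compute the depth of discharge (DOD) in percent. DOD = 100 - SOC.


DOD = 100 - SOC = 100 - 58.81 = 41.19%

41.19%


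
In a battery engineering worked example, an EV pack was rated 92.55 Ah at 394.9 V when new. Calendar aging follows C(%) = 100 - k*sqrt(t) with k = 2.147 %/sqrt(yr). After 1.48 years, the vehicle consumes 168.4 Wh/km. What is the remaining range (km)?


Step 1: capacity retention = 100 - 2.147 * sqrt(1.48) = 100 - 2.147 * 1.2166 = 97.388%
Step 2: C_now = 92.55 * 97.388/100 = 90.133 Ah
Step 3: E_pack = V * C_now = 394.9 * 90.133 = 35594 Wh
Step 4: range = E_pack / consumption = 35594 / 168.4 = 211.4 km

211.4 km


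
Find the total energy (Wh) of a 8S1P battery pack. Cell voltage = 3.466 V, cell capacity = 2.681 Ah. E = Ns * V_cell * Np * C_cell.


E = Ns * Vcell * Np * Ccell = 8 * 3.466 * 1 * 2.681 = 74.34 Wh

74.34 Wh


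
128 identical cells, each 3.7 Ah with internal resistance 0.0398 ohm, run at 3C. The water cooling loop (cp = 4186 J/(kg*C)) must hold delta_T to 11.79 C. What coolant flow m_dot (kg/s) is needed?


Step 1: I = 3 * 3.7 = 11.1 A
Step 2: Q_cell = I^2 * R = 11.1^2 * 0.0398 = 4.9038 W
Step 3: Q_total = 128 * 4.9038 = 627.69 W
Step 4: m_dot = Q_total / (cp * dT) = 627.69 / (4186 * 11.79) = 0.01272 kg/s

0.01272 kg/s


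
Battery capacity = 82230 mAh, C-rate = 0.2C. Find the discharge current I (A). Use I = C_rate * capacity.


Convert: capacity = 82230 mAh = 82.23 Ah
At 0.2C: I = 0.2 * 82.23 Ah = 16.446 A

16.446 A


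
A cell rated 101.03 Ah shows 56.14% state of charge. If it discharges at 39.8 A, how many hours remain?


Step 1: remaining = SOC/100 * C_total = 56.14/100 * 101.03 = 56.718 Ah
Step 2: t = remaining / I = 56.718 / 39.8 = 1.425 hr

1.425 hr


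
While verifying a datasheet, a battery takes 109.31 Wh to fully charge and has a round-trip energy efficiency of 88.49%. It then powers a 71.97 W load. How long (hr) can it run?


Step 1: E_discharge = eta/100 * E_charge = 88.49/100 * 109.31 = 96.728 Wh
Step 2: t = E_discharge / P = 96.728 / 71.97 = 1.344 hr

1.344 hr


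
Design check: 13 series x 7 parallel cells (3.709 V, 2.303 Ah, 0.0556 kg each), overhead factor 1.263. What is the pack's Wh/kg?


Step 1: V_pack = 13 * 3.709 = 48.217 V
Step 2: C_pack = 7 * 2.303 = 16.121 Ah
Step 3: E_pack = V_pack * C_pack = 48.217 * 16.121 = 777.31 Wh
Step 4: m_pack = 13 * 7 * 0.0556 * 1.263 = 6.3903 kg
Step 5: ED = E_pack / m_pack = 777.31 / 6.3903 = 121.6 Wh/kg

121.6 Wh/kg


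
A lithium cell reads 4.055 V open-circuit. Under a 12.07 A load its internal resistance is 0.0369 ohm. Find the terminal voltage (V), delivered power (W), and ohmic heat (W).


Step 1: V_terminal = OCV - I*R = 4.055 - 12.07 * 0.0369 = 3.6096 V
Step 2: P_out = V_terminal * I = 3.6096 * 12.07 = 43.57 W
Step 3: Q = I^2 * R = 12.07^2 * 0.0369 = 5.376 W

V=3.6096 V, P=43.57 W, Q=5.376 W


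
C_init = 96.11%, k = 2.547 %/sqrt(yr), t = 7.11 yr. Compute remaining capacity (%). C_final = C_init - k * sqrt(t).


sqrt(t) = sqrt(7.11) = 2.6665
C_final = 96.11 - 2.547 * 2.6665 = 89.32%

89.32%


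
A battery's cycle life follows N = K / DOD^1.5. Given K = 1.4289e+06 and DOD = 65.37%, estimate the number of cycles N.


DOD^1.5 = 528.53
N = K / DOD^1.5 = 1.4289e+06 / 528.53 = 2704

2704 cycles


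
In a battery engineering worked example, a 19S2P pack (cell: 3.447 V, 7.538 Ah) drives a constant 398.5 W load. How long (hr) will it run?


Step 1: E_pack = Ns * V_cell * Np * C_cell = 19 * 3.447 * 2 * 7.538 = 987.37 Wh
Step 2: t = E_pack / P = 987.37 / 398.5 = 2.478 hr

2.478 hr


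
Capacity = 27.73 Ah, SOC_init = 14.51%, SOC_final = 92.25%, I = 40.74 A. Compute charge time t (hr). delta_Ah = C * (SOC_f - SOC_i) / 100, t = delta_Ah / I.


Step 1: dSOC = 92.25% - 14.51% = 77.74%
Step 2: delta_Ah = 27.73 * 77.74 / 100 = 21.557 Ah
Step 3: t = 21.557 / 40.74 = 0.5291 hr

0.5291 hr


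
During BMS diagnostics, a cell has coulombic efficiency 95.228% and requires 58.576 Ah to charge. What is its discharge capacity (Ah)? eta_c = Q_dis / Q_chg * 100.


Q_dis = eta/100 * Q_chg = 95.228/100 * 58.576 = 55.78 Ah

55.78 Ah


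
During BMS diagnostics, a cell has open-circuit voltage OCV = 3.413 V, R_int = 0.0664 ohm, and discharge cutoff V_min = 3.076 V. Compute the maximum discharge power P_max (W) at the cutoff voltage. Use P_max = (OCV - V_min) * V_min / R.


dV = OCV - V_min = 0.337 V (so I_max = dV / R)
P_max = dV * V_min / R = 0.337 * 3.076 / 0.0664 = 15.61 W

15.61 W


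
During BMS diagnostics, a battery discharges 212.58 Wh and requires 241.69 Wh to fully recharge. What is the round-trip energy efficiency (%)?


Round-trip efficiency = 212.58/241.69 * 100% = 87.96%

87.96%


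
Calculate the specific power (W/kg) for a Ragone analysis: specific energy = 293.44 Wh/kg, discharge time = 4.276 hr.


P_specific = E / t = 293.44 / 4.276 = 68.62 W/kg

68.62 W/kg


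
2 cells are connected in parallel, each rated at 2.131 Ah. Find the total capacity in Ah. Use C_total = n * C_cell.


Parallel capacities add: 2 * 2.131 Ah = 4.262 Ah

4.262 Ah


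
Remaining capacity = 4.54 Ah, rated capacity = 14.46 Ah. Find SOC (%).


SOC% = 4.54 / 14.46 * 100 = 31.40%

31.40%


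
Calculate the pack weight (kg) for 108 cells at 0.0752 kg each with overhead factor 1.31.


m_pack = n * m_cell * overhead = 108 * 0.0752 * 1.31 = 10.64 kg

10.64 kg


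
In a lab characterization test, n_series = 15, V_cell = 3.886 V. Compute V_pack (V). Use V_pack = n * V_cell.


With 15 cells in series at 3.886 V each, V_pack = 58.29 V

58.29 V


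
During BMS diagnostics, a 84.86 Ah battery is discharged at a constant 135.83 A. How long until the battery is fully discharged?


t = capacity / current = 84.86 / 135.83 = 0.6248 hr

0.6248 hr


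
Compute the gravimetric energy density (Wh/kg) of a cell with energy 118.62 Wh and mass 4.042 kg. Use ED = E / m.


ED = E / m = 118.62 / 4.042 = 29.35 Wh/kg

29.35 Wh/kg


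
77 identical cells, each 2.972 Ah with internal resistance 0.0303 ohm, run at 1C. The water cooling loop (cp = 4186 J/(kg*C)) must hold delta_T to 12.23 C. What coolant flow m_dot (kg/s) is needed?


Step 1: I = 1 * 2.972 = 2.972 A
Step 2: Q_cell = I^2 * R = 2.972^2 * 0.0303 = 0.26763 W
Step 3: Q_total = 77 * 0.26763 = 20.608 W
Step 4: m_dot = Q_total / (cp * dT) = 20.608 / (4186 * 12.23) = 4.025e-04 kg/s

4.025e-04 kg/s


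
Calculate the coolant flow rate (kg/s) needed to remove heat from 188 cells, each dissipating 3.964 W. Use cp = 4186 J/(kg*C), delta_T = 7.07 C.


Step 1: Total heat Q = 188 * 3.964 W = 745.23 W
Step 2: denom = cp * dT = 4186 * 7.07 = 29595
Step 3: m_dot = 745.23 / 29595 = 0.02518 kg/s

0.02518 kg/s


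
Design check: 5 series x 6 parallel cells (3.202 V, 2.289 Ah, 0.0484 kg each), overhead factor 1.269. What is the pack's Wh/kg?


Step 1: V_pack = 5 * 3.202 = 16.01 V
Step 2: C_pack = 6 * 2.289 = 13.734 Ah
Step 3: E_pack = V_pack * C_pack = 16.01 * 13.734 = 219.88 Wh
Step 4: m_pack = 5 * 6 * 0.0484 * 1.269 = 1.8426 kg
Step 5: ED = E_pack / m_pack = 219.88 / 1.8426 = 119.3 Wh/kg

119.3 Wh/kg


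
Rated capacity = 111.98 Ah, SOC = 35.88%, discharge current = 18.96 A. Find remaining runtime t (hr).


Step 1: remaining = SOC/100 * C_total = 35.88/100 * 111.98 = 40.178 Ah
Step 2: t = remaining / I = 40.178 / 18.96 = 2.119 hr

2.119 hr


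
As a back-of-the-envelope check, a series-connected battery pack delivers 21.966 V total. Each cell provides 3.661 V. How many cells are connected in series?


n = V_pack / V_cell = 21.966 / 3.661 = 6

6


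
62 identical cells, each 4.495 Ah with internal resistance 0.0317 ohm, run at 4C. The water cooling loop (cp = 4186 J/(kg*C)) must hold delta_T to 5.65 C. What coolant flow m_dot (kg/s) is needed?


Step 1: I = 4 * 4.495 = 17.98 A
Step 2: Q_cell = I^2 * R = 17.98^2 * 0.0317 = 10.248 W
Step 3: Q_total = 62 * 10.248 = 635.38 W
Step 4: m_dot = Q_total / (cp * dT) = 635.38 / (4186 * 5.65) = 0.02686 kg/s

0.02686 kg/s


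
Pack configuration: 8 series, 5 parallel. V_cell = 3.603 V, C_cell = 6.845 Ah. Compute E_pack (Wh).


V_pack = 8 * 3.603 = 28.824 V
C_pack = 5 * 6.845 = 34.225 Ah
E = V_pack * C_pack = 28.824 * 34.225 = 986.5 Wh

986.5 Wh


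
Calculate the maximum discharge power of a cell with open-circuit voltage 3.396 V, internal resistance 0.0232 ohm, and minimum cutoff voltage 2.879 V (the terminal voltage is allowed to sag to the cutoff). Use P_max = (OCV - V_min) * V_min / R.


P_max = (OCV - V_min) * V_min / R = (3.396 - 2.879) * 2.879 / 0.0232 = 0.517 * 2.879 / 0.0232 = 64.16 W

64.16 W


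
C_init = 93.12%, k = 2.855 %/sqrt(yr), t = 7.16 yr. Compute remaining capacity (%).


sqrt(t) = sqrt(7.16) = 2.6758
C_final = 93.12 - 2.855 * 2.6758 = 85.48%

85.48%


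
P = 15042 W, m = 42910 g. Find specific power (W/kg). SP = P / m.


Convert: m = 42910 g = 42.91 kg
SP = P / m = 15042 / 42.91 = 350.5 W/kg

350.5 W/kg


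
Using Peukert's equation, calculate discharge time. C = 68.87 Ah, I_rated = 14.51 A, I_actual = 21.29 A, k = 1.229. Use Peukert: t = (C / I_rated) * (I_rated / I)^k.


Step 1: t_rated = C / I_rated = 68.87 / 14.51 = 4.7464 hr
Step 2: ratio = 14.51 / 21.29 = 0.68154
Step 3: ratio^k = 0.68154^1.229 = 0.62425
Step 4: t = t_rated * ratio^k = 4.7464 * 0.62425 = 2.963 hr

2.963 hr


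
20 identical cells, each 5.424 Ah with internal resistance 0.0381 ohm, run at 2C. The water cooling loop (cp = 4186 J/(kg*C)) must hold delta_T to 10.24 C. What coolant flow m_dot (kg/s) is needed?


Step 1: I = 2 * 5.424 = 10.848 A
Step 2: Q_cell = I^2 * R = 10.848^2 * 0.0381 = 4.4836 W
Step 3: Q_total = 20 * 4.4836 = 89.672 W
Step 4: m_dot = Q_total / (cp * dT) = 89.672 / (4186 * 10.24) = 0.002092 kg/s

0.002092 kg/s


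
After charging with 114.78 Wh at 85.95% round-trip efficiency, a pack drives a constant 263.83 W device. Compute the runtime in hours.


Step 1: E_discharge = eta/100 * E_charge = 85.95/100 * 114.78 = 98.653 Wh
Step 2: t = E_discharge / P = 98.653 / 263.83 = 0.3739 hr

0.3739 hr
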